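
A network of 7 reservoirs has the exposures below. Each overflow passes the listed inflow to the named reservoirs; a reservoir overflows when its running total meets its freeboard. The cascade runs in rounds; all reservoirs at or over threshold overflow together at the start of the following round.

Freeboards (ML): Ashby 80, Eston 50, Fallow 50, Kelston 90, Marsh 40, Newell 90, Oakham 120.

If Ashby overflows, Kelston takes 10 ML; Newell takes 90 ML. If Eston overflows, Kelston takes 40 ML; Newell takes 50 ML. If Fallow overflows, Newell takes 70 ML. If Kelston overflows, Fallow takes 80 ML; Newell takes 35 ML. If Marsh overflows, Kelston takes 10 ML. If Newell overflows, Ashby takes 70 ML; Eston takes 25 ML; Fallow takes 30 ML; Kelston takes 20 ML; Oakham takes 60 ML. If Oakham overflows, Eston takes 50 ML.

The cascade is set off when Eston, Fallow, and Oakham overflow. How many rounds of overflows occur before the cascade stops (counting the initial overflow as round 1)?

Round 1 — Eston, Fallow, Oakham overflow (initial).
  Kelston: +40 → 40 < 90
  Newell: +50+70 → 120 ≥ 90
Round 2 — Newell overflows.
  Ashby: +70 → 70 < 80
  Kelston: +20 → 60 < 90
No further overflows.

2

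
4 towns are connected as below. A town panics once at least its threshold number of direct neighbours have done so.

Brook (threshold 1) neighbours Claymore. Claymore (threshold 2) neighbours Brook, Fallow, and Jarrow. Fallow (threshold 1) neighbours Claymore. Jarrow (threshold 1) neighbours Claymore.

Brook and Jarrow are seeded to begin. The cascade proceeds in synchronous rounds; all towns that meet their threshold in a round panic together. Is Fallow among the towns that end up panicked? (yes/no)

Round 1 — Brook, Jarrow panic (initial).
Round 2 — checking thresholds:
  Claymore: 2 of 3 neighbours ≥ 2, panics.
Round 3 — checking thresholds:
  Fallow: 1 of 1 neighbours ≥ 1, panics.
Round 4 — no new panics; cascade stops.

yes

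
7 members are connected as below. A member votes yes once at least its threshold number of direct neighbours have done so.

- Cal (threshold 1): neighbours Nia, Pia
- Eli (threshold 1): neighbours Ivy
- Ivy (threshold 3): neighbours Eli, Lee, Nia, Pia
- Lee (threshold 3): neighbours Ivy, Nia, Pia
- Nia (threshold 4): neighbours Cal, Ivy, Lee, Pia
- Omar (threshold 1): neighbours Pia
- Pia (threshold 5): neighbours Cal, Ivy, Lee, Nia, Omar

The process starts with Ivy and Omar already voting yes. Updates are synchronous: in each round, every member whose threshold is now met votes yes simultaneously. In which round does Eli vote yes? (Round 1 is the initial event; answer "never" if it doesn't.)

Round 1 — Ivy, Omar vote yes (initial).
Round 2 — checking thresholds:
  Eli: 1 of 1 neighbours ≥ 1, votes yes.
  Lee: 1 of 3 neighbours < 3, below threshold.
  Nia: 1 of 4 neighbours < 4, below threshold.
  Pia: 2 of 5 neighbours < 5, below threshold.
Round 3 — no new yes votes; cascade stops.

2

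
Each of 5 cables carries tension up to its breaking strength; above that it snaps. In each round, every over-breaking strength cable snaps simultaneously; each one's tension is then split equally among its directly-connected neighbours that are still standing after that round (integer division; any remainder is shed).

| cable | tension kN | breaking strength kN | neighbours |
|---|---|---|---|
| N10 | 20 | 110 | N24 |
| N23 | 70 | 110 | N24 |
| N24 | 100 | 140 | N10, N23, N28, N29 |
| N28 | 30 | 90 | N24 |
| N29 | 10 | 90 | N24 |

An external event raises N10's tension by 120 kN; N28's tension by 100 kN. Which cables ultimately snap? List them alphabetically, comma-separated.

Round 1 — N10 at 140 > 110; N28 at 130 > 90. N10, N28 snap.
  N10 sheds 140 kN to N24: 140 each.
    N24: 100+140 = 240 > 140
  N28 sheds 130 kN to N24: 130 each.
    N24: 240+130 = 370 > 140
Round 2 — N24 snaps.
  N24 sheds 370 kN to N23, N29: 185 each.
    N23: 70+185 = 255 > 110
    N29: 10+185 = 195 > 90
Round 3 — N23, N29 snap.
  N23 sheds 255 kN: no online neighbours, lost.
  N29 sheds 195 kN: no online neighbours, lost.
No further breaks.

N10, N23, N24, N28, N29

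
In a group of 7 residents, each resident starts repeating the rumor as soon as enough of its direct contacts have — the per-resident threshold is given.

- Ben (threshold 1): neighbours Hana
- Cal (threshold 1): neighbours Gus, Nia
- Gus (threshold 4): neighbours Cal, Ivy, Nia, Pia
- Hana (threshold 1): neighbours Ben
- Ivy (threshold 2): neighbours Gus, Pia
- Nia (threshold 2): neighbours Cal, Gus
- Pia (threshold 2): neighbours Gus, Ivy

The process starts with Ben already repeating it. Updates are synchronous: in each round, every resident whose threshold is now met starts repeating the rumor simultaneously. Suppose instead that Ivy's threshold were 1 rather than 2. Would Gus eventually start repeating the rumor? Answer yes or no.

no

With Ivy's threshold at 1:
Round 1 — Ben starts repeating the rumor (initial).
Round 2 — checking thresholds:
  Hana: 1 of 1 neighbours ≥ 1, starts repeating the rumor.
Round 3 — no new spreads; cascade stops.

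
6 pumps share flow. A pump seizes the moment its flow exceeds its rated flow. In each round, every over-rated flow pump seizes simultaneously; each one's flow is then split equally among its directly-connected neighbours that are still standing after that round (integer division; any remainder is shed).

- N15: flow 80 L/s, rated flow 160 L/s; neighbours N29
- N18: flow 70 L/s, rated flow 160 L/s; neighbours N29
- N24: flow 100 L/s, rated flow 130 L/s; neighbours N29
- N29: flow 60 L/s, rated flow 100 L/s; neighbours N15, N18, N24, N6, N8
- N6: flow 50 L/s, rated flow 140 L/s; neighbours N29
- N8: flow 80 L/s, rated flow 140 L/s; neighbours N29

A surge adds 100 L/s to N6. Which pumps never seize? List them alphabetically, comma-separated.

N15, N18, N8

Round 1 — N6 at 150 > 140. N6 seizes.
  N6 sheds 150 L/s to N29: 150 each.
    N29: 60+150 = 210 > 100
Round 2 — N29 seizes.
  N29 sheds 210 L/s to N15, N18, N24, N8: 52 each (2 lost).
    N15: 80+52 = 132 ≤ 160
    N18: 70+52 = 122 ≤ 160
    N24: 100+52 = 152 > 130
    N8: 80+52 = 132 ≤ 140
Round 3 — N24 seizes.
  N24 sheds 152 L/s: no online neighbours, lost.
No further seizures.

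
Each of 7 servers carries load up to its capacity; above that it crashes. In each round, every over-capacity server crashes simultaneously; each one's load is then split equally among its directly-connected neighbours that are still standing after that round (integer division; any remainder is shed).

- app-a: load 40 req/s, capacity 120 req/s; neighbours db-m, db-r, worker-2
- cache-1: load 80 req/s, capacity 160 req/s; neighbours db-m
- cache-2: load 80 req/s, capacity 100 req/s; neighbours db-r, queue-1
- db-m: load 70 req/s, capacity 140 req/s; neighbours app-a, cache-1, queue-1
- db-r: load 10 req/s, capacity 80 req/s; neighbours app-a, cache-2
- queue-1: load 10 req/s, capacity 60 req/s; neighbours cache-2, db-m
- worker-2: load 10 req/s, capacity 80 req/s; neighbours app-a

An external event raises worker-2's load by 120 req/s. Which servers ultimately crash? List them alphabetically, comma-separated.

app-a, cache-2, db-m, db-r, queue-1, worker-2

Round 1 — worker-2 at 130 > 80. worker-2 crashes.
  worker-2 sheds 130 req/s to app-a: 130 each.
    app-a: 40+130 = 170 > 120
Round 2 — app-a crashes.
  app-a sheds 170 req/s to db-m, db-r: 85 each.
    db-m: 70+85 = 155 > 140
    db-r: 10+85 = 95 > 80
Round 3 — db-m, db-r crash.
  db-m sheds 155 req/s to cache-1, queue-1: 77 each (1 lost).
    cache-1: 80+77 = 157 ≤ 160
    queue-1: 10+77 = 87 > 60
  db-r sheds 95 req/s to cache-2: 95 each.
    cache-2: 80+95 = 175 > 100
Round 4 — cache-2, queue-1 crash.
  cache-2 sheds 175 req/s: no online neighbours, lost.
  queue-1 sheds 87 req/s: no online neighbours, lost.
No further crashes.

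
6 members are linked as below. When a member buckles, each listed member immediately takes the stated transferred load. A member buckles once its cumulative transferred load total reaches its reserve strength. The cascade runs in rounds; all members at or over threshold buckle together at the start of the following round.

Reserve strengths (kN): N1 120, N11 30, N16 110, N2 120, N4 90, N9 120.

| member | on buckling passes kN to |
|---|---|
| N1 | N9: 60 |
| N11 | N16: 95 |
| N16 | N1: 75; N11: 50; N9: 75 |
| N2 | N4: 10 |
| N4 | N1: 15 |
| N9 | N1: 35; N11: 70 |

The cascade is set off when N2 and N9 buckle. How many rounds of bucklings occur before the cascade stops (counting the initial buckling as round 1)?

2

Round 1 — N2, N9 buckle (initial).
  N1: +35 → 35 < 120
  N11: +70 → 70 ≥ 30
  N4: +10 → 10 < 90
Round 2 — N11 buckles.
  N16: +95 → 95 < 110
No further bucklings.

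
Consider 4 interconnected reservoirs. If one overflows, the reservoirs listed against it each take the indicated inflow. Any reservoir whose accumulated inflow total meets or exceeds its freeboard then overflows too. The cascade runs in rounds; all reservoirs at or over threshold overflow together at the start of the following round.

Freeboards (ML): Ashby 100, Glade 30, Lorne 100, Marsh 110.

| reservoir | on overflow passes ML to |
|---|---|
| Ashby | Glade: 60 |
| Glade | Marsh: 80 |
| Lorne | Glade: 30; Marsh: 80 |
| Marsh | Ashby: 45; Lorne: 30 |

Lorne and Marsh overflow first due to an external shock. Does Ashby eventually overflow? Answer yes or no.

no

Round 1 — Lorne, Marsh overflow (initial).
  Ashby: +45 → 45 < 100
  Glade: +30 → 30 ≥ 30
Round 2 — Glade overflows.
No further overflows.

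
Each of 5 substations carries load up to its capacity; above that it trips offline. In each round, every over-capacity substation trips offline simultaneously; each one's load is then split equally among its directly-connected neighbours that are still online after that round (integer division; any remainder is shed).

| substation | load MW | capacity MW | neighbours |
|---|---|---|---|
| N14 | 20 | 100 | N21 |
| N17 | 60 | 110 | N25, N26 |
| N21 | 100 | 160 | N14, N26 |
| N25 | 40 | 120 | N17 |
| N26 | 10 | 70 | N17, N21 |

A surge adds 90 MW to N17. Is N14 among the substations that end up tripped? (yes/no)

Round 1 — N17 at 150 > 110. N17 trips offline.
  N17 sheds 150 MW to N25, N26: 75 each.
    N25: 40+75 = 115 ≤ 120
    N26: 10+75 = 85 > 70
Round 2 — N26 trips offline.
  N26 sheds 85 MW to N21: 85 each.
    N21: 100+85 = 185 > 160
Round 3 — N21 trips offline.
  N21 sheds 185 MW to N14: 185 each.
    N14: 20+185 = 205 > 100
Round 4 — N14 trips offline.
  N14 sheds 205 MW: no online neighbours, lost.
No further trips.

yes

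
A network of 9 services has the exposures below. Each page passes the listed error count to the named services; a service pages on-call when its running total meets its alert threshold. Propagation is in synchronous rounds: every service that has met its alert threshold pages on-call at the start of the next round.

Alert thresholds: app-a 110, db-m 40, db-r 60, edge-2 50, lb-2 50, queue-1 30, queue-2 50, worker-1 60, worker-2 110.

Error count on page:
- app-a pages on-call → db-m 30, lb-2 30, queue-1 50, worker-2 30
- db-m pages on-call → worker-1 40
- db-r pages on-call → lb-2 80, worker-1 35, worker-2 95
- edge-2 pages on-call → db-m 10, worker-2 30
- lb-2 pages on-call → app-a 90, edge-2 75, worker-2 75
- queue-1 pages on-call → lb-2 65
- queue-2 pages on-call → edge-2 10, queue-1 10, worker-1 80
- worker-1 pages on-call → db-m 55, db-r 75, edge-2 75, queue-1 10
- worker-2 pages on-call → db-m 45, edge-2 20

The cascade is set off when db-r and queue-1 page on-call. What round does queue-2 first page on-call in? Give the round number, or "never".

Round 1 — db-r, queue-1 page on-call (initial).
  lb-2: +80+65 → 145 ≥ 50
  worker-1: +35 → 35 < 60
  worker-2: +95 → 95 < 110
Round 2 — lb-2 pages on-call.
  app-a: +90 → 90 < 110
  edge-2: +75 → 75 ≥ 50
  worker-2: +75 → 170 ≥ 110
Round 3 — edge-2, worker-2 page on-call.
  db-m: +10+45 → 55 ≥ 40
Round 4 — db-m pages on-call.
  worker-1: +40 → 75 ≥ 60
Round 5 — worker-1 pages on-call.
No further pages.

never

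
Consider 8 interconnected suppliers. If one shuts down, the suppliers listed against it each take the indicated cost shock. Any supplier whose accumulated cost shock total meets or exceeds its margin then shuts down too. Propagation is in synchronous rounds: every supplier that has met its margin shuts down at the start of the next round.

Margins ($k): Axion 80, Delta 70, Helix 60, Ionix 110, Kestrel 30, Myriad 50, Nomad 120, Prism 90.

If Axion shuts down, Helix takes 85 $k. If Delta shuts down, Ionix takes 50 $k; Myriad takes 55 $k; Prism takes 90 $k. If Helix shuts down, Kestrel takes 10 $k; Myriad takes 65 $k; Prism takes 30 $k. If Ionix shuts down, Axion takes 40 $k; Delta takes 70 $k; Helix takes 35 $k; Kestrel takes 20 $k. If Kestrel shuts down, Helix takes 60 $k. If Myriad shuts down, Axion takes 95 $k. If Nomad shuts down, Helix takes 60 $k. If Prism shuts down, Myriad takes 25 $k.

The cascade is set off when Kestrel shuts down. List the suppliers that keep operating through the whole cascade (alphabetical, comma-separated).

Delta, Ionix, Nomad, Prism

Round 1 — Kestrel shuts down (initial).
  Helix: +60 → 60 ≥ 60
Round 2 — Helix shuts down.
  Myriad: +65 → 65 ≥ 50
  Prism: +30 → 30 < 90
Round 3 — Myriad shuts down.
  Axion: +95 → 95 ≥ 80
Round 4 — Axion shuts down.
No further shutdowns.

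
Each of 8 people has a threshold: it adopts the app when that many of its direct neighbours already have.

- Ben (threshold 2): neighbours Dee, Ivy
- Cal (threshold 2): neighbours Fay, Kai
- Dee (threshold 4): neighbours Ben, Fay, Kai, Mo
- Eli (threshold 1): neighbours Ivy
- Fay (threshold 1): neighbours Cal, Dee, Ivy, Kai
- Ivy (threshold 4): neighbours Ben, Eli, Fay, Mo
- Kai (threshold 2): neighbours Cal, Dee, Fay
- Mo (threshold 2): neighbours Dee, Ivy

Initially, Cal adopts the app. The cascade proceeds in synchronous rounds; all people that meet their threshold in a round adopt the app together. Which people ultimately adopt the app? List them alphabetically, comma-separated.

Cal, Fay, Kai

Round 1 — Cal adopts the app (initial).
Round 2 — checking thresholds:
  Fay: 1 of 4 neighbours ≥ 1, adopts the app.
  Kai: 1 of 3 neighbours < 2, below threshold.
Round 3 — checking thresholds:
  Dee: 1 of 4 neighbours < 4, below threshold.
  Ivy: 1 of 4 neighbours < 4, below threshold.
  Kai: 2 of 3 neighbours ≥ 2, adopts the app.
Round 4 — no new adoptions; cascade stops.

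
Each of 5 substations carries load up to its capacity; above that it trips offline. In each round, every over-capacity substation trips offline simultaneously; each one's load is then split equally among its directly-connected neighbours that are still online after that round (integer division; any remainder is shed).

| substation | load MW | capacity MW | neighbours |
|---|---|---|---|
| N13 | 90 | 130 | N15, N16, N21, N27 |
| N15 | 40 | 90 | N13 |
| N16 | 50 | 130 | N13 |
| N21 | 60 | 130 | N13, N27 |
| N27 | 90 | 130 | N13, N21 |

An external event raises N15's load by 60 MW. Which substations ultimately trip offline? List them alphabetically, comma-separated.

Round 1 — N15 at 100 > 90. N15 trips offline.
  N15 sheds 100 MW to N13: 100 each.
    N13: 90+100 = 190 > 130
Round 2 — N13 trips offline.
  N13 sheds 190 MW to N16, N21, N27: 63 each (1 lost).
    N16: 50+63 = 113 ≤ 130
    N21: 60+63 = 123 ≤ 130
    N27: 90+63 = 153 > 130
Round 3 — N27 trips offline.
  N27 sheds 153 MW to N21: 153 each.
    N21: 123+153 = 276 > 130
Round 4 — N21 trips offline.
  N21 sheds 276 MW: no online neighbours, lost.
No further trips.

N13, N15, N21, N27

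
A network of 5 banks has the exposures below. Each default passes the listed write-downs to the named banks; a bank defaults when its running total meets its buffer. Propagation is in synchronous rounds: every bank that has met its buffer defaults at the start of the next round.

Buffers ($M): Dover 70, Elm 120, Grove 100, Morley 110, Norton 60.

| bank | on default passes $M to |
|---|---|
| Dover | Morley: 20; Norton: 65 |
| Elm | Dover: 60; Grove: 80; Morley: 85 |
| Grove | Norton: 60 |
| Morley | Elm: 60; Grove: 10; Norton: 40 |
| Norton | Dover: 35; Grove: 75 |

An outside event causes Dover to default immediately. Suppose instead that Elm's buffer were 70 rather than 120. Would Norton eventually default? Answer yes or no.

With Elm's buffer at 70:
Round 1 — Dover defaults (initial).
  Morley: +20 → 20 < 110
  Norton: +65 → 65 ≥ 60
Round 2 — Norton defaults.
  Grove: +75 → 75 < 100
No further defaults.

yes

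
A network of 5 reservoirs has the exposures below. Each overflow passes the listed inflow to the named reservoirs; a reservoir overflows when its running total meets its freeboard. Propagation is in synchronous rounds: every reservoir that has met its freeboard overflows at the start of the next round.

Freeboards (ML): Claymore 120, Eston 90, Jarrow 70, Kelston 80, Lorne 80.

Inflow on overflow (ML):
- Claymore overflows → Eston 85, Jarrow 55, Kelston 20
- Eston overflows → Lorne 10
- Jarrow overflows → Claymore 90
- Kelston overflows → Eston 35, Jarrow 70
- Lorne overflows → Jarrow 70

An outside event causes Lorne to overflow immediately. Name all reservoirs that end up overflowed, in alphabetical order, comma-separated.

Jarrow, Lorne

Round 1 — Lorne overflows (initial).
  Jarrow: +70 → 70 ≥ 70
Round 2 — Jarrow overflows.
  Claymore: +90 → 90 < 120
No further overflows.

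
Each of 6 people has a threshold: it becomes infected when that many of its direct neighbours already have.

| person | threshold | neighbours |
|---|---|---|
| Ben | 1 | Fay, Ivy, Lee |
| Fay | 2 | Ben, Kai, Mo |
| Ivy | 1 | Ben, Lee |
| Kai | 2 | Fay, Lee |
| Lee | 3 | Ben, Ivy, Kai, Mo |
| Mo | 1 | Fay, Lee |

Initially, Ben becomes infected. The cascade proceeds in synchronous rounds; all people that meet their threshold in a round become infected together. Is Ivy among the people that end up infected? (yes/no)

yes

Round 1 — Ben becomes infected (initial).
Round 2 — checking thresholds:
  Fay: 1 of 3 neighbours < 2, holds.
  Ivy: 1 of 2 neighbours ≥ 1, becomes infected.
  Lee: 1 of 4 neighbours < 3, holds.
Round 3 — no new infections; cascade stops.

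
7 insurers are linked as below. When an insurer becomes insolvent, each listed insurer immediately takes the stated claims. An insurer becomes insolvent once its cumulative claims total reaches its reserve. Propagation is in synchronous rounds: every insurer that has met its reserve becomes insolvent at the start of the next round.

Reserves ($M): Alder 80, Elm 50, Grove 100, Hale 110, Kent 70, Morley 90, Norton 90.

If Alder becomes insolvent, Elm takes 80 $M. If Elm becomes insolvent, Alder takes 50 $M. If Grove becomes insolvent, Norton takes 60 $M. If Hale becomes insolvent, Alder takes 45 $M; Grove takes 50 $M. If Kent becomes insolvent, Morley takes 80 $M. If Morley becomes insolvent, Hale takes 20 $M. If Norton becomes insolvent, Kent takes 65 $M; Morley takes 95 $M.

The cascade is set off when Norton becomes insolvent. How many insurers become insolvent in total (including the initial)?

2

Round 1 — Norton becomes insolvent (initial).
  Kent: +65 → 65 < 70
  Morley: +95 → 95 ≥ 90
Round 2 — Morley becomes insolvent.
  Hale: +20 → 20 < 110
No further insolvencies.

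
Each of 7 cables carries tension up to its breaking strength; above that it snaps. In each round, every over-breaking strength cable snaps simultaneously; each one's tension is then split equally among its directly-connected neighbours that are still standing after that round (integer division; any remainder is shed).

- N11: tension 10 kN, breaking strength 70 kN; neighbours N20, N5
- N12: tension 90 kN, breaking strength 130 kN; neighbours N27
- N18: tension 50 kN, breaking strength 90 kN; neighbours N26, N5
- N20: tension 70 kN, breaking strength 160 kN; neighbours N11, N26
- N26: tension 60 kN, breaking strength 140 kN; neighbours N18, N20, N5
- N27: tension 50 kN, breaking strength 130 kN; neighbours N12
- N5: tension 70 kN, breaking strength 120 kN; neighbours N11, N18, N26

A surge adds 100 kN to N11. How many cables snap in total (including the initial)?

Round 1 — N11 at 110 > 70. N11 snaps.
  N11 sheds 110 kN to N20, N5: 55 each.
    N20: 70+55 = 125 ≤ 160
    N5: 70+55 = 125 > 120
Round 2 — N5 snaps.
  N5 sheds 125 kN to N18, N26: 62 each (1 lost).
    N18: 50+62 = 112 > 90
    N26: 60+62 = 122 ≤ 140
Round 3 — N18 snaps.
  N18 sheds 112 kN to N26: 112 each.
    N26: 122+112 = 234 > 140
Round 4 — N26 snaps.
  N26 sheds 234 kN to N20: 234 each.
    N20: 125+234 = 359 > 160
Round 5 — N20 snaps.
  N20 sheds 359 kN: no online neighbours, lost.
No further breaks.

5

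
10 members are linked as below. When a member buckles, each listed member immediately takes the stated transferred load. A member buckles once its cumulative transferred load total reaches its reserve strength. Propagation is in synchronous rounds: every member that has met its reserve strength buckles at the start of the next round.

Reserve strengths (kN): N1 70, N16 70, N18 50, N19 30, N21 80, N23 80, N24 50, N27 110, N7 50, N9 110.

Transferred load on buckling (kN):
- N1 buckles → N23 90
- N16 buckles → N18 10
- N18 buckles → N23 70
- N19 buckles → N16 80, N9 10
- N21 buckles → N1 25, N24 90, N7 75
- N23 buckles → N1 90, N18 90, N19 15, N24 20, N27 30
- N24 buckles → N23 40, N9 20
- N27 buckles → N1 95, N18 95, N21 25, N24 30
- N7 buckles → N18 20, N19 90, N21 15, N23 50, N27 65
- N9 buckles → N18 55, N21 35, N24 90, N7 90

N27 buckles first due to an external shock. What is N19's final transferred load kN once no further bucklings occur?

15

Round 1 — N27 buckles (initial).
  N1: +95 → 95 ≥ 70
  N18: +95 → 95 ≥ 50
  N21: +25 → 25 < 80
  N24: +30 → 30 < 50
Round 2 — N1, N18 buckle.
  N23: +90+70 → 160 ≥ 80
Round 3 — N23 buckles.
  N19: +15 → 15 < 30
  N24: +20 → 50 ≥ 50
Round 4 — N24 buckles.
  N9: +20 → 20 < 110
No further bucklings.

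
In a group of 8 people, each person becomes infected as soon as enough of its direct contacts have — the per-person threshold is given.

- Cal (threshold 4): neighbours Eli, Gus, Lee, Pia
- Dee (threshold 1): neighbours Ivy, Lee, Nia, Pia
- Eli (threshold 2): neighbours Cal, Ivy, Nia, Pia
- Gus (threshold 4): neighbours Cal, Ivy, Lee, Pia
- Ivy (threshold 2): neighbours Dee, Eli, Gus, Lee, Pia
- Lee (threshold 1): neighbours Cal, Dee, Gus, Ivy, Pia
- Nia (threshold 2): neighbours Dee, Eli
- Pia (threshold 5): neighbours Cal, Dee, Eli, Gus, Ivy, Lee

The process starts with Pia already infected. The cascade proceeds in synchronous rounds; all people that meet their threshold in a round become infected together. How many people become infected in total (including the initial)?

6

Round 1 — Pia becomes infected (initial).
Round 2 — checking thresholds:
  Cal: 1 of 4 neighbours < 4, holds.
  Dee: 1 of 4 neighbours ≥ 1, becomes infected.
  Eli: 1 of 4 neighbours < 2, holds.
  Gus: 1 of 4 neighbours < 4, holds.
  Ivy: 1 of 5 neighbours < 2, holds.
  Lee: 1 of 5 neighbours ≥ 1, becomes infected.
Round 3 — checking thresholds:
  Cal: 2 of 4 neighbours < 4, holds.
  Eli: 1 of 4 neighbours < 2, holds.
  Gus: 2 of 4 neighbours < 4, holds.
  Ivy: 3 of 5 neighbours ≥ 2, becomes infected.
  Nia: 1 of 2 neighbours < 2, holds.
Round 4 — checking thresholds:
  Cal: 2 of 4 neighbours < 4, holds.
  Eli: 2 of 4 neighbours ≥ 2, becomes infected.
  Gus: 3 of 4 neighbours < 4, holds.
  Nia: 1 of 2 neighbours < 2, holds.
Round 5 — checking thresholds:
  Cal: 3 of 4 neighbours < 4, holds.
  Gus: 3 of 4 neighbours < 4, holds.
  Nia: 2 of 2 neighbours ≥ 2, becomes infected.
Round 6 — no new infections; cascade stops.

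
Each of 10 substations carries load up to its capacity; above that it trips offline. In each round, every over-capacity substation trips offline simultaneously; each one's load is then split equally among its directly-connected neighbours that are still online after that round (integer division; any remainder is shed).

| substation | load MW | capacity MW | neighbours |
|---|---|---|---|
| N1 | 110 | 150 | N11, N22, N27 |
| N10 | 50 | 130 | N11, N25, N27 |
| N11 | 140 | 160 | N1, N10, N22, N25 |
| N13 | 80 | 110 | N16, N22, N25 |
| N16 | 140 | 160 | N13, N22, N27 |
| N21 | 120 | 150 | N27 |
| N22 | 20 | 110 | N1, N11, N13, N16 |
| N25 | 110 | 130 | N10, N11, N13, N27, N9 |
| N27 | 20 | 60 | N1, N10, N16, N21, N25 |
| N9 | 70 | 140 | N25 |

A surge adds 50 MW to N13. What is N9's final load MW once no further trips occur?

Round 1 — N13 at 130 > 110. N13 trips offline.
  N13 sheds 130 MW to N16, N22, N25: 43 each (1 lost).
    N16: 140+43 = 183 > 160
    N22: 20+43 = 63 ≤ 110
    N25: 110+43 = 153 > 130
Round 2 — N16, N25 trip offline.
  N16 sheds 183 MW to N22, N27: 91 each (1 lost).
    N22: 63+91 = 154 > 110
    N27: 20+91 = 111 > 60
  N25 sheds 153 MW to N10, N11, N27, N9: 38 each (1 lost).
    N10: 50+38 = 88 ≤ 130
    N11: 140+38 = 178 > 160
    N27: 111+38 = 149 > 60
    N9: 70+38 = 108 ≤ 140
Round 3 — N11, N22, N27 trip offline.
  N11 sheds 178 MW to N1, N10: 89 each.
    N1: 110+89 = 199 > 150
    N10: 88+89 = 177 > 130
  N22 sheds 154 MW to N1: 154 each.
    N1: 199+154 = 353 > 150
  N27 sheds 149 MW to N1, N10, N21: 49 each (2 lost).
    N1: 353+49 = 402 > 150
    N10: 177+49 = 226 > 130
    N21: 120+49 = 169 > 150
Round 4 — N1, N10, N21 trip offline.
  N1 sheds 402 MW: no online neighbours, lost.
  N10 sheds 226 MW: no online neighbours, lost.
  N21 sheds 169 MW: no online neighbours, lost.
No further trips.

108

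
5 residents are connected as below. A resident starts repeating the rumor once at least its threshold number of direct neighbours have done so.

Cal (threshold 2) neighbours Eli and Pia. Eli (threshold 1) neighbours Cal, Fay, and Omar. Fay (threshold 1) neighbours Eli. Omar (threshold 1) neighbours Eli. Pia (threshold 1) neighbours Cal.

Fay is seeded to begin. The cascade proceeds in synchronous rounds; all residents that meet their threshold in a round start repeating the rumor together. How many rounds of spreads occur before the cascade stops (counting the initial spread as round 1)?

3

Round 1 — Fay starts repeating the rumor (initial).
Round 2 — checking thresholds:
  Eli: 1 of 3 neighbours ≥ 1, starts repeating the rumor.
Round 3 — checking thresholds:
  Cal: 1 of 2 neighbours < 2, holds.
  Omar: 1 of 1 neighbours ≥ 1, starts repeating the rumor.
Round 4 — no new spreads; cascade stops.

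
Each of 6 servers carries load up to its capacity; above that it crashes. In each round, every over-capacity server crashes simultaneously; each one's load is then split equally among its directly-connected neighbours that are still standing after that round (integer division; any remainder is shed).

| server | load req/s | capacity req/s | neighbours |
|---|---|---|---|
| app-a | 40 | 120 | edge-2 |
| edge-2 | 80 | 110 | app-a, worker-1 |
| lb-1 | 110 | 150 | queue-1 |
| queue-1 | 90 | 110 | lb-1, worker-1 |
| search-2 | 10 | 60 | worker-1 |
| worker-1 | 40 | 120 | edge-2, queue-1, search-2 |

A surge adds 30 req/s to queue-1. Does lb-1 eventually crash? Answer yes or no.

yes

Round 1 — queue-1 at 120 > 110. queue-1 crashes.
  queue-1 sheds 120 req/s to lb-1, worker-1: 60 each.
    lb-1: 110+60 = 170 > 150
    worker-1: 40+60 = 100 ≤ 120
Round 2 — lb-1 crashes.
  lb-1 sheds 170 req/s: no online neighbours, lost.
No further crashes.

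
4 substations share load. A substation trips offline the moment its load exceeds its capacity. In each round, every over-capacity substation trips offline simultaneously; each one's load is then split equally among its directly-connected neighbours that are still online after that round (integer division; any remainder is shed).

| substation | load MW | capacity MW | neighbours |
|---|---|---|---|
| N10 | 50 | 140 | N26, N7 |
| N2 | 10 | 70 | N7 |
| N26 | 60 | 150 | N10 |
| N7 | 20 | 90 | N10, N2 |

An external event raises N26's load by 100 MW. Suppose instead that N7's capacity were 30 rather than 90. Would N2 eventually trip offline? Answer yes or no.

With N7's capacity at 30:
Round 1 — N26 at 160 > 150. N26 trips offline.
  N26 sheds 160 MW to N10: 160 each.
    N10: 50+160 = 210 > 140
Round 2 — N10 trips offline.
  N10 sheds 210 MW to N7: 210 each.
    N7: 20+210 = 230 > 30
Round 3 — N7 trips offline.
  N7 sheds 230 MW to N2: 230 each.
    N2: 10+230 = 240 > 70
Round 4 — N2 trips offline.
  N2 sheds 240 MW: no online neighbours, lost.
No further trips.

yes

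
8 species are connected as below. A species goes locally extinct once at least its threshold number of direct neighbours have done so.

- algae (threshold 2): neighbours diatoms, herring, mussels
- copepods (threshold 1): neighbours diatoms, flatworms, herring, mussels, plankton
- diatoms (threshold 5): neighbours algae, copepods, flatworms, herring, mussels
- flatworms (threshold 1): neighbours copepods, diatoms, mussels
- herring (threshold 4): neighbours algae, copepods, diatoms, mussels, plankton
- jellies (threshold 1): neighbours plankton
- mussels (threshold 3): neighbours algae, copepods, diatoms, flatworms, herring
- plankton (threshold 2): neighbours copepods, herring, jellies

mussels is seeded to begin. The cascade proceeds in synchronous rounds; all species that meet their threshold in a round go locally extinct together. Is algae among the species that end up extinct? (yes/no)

no

Round 1 — mussels goes locally extinct (initial).
Round 2 — checking thresholds:
  algae: 1 of 3 neighbours < 2, below threshold.
  copepods: 1 of 5 neighbours ≥ 1, goes locally extinct.
  diatoms: 1 of 5 neighbours < 5, below threshold.
  flatworms: 1 of 3 neighbours ≥ 1, goes locally extinct.
  herring: 1 of 5 neighbours < 4, below threshold.
Round 3 — no new extinctions; cascade stops.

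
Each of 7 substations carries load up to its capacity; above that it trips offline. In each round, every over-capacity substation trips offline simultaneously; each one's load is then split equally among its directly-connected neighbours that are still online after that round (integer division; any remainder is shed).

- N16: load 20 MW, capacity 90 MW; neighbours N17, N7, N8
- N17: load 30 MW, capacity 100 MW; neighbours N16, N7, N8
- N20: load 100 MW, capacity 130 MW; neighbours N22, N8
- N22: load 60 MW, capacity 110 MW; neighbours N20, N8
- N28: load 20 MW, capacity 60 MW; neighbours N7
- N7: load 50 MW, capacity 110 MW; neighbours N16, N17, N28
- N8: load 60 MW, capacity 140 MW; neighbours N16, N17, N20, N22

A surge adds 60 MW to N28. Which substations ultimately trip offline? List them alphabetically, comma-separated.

N28, N7

Round 1 — N28 at 80 > 60. N28 trips offline.
  N28 sheds 80 MW to N7: 80 each.
    N7: 50+80 = 130 > 110
Round 2 — N7 trips offline.
  N7 sheds 130 MW to N16, N17: 65 each.
    N16: 20+65 = 85 ≤ 90
    N17: 30+65 = 95 ≤ 100
No further trips.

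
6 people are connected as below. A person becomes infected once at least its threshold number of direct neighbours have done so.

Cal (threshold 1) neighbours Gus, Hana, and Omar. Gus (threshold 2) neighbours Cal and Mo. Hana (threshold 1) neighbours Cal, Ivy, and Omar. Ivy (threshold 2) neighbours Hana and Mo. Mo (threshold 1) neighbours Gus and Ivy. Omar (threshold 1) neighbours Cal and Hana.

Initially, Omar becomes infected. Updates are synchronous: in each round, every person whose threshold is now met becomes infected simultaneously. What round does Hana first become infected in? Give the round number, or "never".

Round 1 — Omar becomes infected (initial).
Round 2 — checking thresholds:
  Cal: 1 of 3 neighbours ≥ 1, becomes infected.
  Hana: 1 of 3 neighbours ≥ 1, becomes infected.
Round 3 — no new infections; cascade stops.

2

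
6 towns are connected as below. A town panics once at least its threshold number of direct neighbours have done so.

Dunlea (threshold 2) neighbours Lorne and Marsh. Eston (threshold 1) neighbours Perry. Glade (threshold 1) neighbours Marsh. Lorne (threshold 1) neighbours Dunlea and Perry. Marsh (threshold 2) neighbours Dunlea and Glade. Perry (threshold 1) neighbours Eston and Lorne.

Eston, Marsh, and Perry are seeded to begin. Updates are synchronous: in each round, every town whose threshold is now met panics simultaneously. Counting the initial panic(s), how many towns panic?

Round 1 — Eston, Marsh, Perry panic (initial).
Round 2 — checking thresholds:
  Dunlea: 1 of 2 neighbours < 2, not yet.
  Glade: 1 of 1 neighbours ≥ 1, panics.
  Lorne: 1 of 2 neighbours ≥ 1, panics.
Round 3 — checking thresholds:
  Dunlea: 2 of 2 neighbours ≥ 2, panics.
Round 4 — no new panics; cascade stops.

6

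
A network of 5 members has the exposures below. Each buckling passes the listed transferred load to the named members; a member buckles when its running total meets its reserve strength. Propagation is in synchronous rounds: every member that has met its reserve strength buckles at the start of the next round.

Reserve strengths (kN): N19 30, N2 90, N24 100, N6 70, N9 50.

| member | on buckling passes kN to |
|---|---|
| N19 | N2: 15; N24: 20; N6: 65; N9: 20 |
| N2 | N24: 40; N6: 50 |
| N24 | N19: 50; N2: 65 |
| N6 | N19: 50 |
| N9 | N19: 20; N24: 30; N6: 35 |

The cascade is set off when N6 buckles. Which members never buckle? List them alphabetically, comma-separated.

Round 1 — N6 buckles (initial).
  N19: +50 → 50 ≥ 30
Round 2 — N19 buckles.
  N2: +15 → 15 < 90
  N24: +20 → 20 < 100
  N9: +20 → 20 < 50
No further bucklings.

N2, N24, N9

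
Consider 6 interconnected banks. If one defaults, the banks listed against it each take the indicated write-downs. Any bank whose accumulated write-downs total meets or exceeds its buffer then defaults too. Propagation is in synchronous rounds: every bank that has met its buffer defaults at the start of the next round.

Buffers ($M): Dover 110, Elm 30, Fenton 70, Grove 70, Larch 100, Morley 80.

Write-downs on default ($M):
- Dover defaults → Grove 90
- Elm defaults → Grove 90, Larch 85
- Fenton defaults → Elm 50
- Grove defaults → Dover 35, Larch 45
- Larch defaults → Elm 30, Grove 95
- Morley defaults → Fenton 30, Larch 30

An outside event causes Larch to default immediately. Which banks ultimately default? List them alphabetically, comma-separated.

Elm, Grove, Larch

Round 1 — Larch defaults (initial).
  Elm: +30 → 30 ≥ 30
  Grove: +95 → 95 ≥ 70
Round 2 — Elm, Grove default.
  Dover: +35 → 35 < 110
No further defaults.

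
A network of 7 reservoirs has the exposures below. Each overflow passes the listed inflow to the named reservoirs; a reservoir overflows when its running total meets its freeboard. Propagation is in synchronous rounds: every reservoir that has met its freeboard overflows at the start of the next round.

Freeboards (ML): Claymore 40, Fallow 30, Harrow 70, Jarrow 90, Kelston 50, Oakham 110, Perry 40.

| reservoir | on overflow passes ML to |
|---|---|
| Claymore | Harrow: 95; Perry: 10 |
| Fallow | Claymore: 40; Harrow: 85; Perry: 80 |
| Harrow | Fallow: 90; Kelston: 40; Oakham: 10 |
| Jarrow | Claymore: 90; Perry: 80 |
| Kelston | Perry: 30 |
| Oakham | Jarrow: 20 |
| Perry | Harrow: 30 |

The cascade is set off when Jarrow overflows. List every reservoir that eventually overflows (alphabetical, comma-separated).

Round 1 — Jarrow overflows (initial).
  Claymore: +90 → 90 ≥ 40
  Perry: +80 → 80 ≥ 40
Round 2 — Claymore, Perry overflow.
  Harrow: +95+30 → 125 ≥ 70
Round 3 — Harrow overflows.
  Fallow: +90 → 90 ≥ 30
  Kelston: +40 → 40 < 50
  Oakham: +10 → 10 < 110
Round 4 — Fallow overflows.
No further overflows.

Claymore, Fallow, Harrow, Jarrow, Perry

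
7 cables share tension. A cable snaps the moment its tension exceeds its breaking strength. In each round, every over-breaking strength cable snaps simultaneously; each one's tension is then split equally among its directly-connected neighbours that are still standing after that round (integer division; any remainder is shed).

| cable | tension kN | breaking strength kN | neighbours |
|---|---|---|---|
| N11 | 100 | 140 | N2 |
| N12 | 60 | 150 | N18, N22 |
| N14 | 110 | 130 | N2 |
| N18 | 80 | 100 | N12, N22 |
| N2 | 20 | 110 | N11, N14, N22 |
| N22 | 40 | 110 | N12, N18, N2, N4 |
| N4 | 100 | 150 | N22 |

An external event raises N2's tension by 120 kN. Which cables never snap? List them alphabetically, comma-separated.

N12, N18, N22, N4

Round 1 — N2 at 140 > 110. N2 snaps.
  N2 sheds 140 kN to N11, N14, N22: 46 each (2 lost).
    N11: 100+46 = 146 > 140
    N14: 110+46 = 156 > 130
    N22: 40+46 = 86 ≤ 110
Round 2 — N11, N14 snap.
  N11 sheds 146 kN: no online neighbours, lost.
  N14 sheds 156 kN: no online neighbours, lost.
No further breaks.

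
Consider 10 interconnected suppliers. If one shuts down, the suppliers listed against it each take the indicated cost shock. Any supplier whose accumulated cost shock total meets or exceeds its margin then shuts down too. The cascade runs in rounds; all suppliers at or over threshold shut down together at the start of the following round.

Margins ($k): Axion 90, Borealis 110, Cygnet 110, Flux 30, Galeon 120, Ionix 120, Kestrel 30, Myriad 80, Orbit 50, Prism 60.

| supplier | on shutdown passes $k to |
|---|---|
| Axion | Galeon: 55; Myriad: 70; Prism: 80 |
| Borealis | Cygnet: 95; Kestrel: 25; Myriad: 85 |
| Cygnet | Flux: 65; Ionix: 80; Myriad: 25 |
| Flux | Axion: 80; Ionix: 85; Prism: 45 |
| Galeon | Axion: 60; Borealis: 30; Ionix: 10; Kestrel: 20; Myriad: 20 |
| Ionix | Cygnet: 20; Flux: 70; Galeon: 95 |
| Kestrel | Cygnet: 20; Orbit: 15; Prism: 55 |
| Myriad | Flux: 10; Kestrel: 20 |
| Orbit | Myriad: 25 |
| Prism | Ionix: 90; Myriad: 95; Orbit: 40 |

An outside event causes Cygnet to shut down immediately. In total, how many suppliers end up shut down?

3

Round 1 — Cygnet shuts down (initial).
  Flux: +65 → 65 ≥ 30
  Ionix: +80 → 80 < 120
  Myriad: +25 → 25 < 80
Round 2 — Flux shuts down.
  Axion: +80 → 80 < 90
  Ionix: +85 → 165 ≥ 120
  Prism: +45 → 45 < 60
Round 3 — Ionix shuts down.
  Galeon: +95 → 95 < 120
No further shutdowns.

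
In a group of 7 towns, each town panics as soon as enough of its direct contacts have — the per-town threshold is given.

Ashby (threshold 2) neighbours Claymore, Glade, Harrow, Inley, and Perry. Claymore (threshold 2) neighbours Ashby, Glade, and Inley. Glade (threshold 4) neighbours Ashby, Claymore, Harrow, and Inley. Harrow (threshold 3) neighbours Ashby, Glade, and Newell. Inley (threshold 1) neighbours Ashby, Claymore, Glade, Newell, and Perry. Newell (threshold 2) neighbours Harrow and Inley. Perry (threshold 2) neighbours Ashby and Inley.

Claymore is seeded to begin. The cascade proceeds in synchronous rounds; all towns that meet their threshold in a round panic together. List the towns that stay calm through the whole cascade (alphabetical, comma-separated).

Glade, Harrow, Newell

Round 1 — Claymore panics (initial).
Round 2 — checking thresholds:
  Ashby: 1 of 5 neighbours < 2, holds.
  Glade: 1 of 4 neighbours < 4, holds.
  Inley: 1 of 5 neighbours ≥ 1, panics.
Round 3 — checking thresholds:
  Ashby: 2 of 5 neighbours ≥ 2, panics.
  Glade: 2 of 4 neighbours < 4, holds.
  Newell: 1 of 2 neighbours < 2, holds.
  Perry: 1 of 2 neighbours < 2, holds.
Round 4 — checking thresholds:
  Glade: 3 of 4 neighbours < 4, holds.
  Harrow: 1 of 3 neighbours < 3, holds.
  Newell: 1 of 2 neighbours < 2, holds.
  Perry: 2 of 2 neighbours ≥ 2, panics.
Round 5 — no new panics; cascade stops.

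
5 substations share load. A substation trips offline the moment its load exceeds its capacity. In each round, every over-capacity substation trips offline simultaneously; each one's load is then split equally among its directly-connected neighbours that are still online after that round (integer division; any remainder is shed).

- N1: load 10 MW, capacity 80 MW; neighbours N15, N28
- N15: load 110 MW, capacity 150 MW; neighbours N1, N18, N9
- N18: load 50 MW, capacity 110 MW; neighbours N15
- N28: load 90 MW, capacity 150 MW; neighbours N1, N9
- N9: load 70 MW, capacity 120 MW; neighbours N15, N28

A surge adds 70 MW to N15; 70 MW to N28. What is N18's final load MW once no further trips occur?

Round 1 — N15 at 180 > 150; N28 at 160 > 150. N15, N28 trip offline.
  N15 sheds 180 MW to N1, N18, N9: 60 each.
    N1: 10+60 = 70 ≤ 80
    N18: 50+60 = 110 ≤ 110
    N9: 70+60 = 130 > 120
  N28 sheds 160 MW to N1, N9: 80 each.
    N1: 70+80 = 150 > 80
    N9: 130+80 = 210 > 120
Round 2 — N1, N9 trip offline.
  N1 sheds 150 MW: no online neighbours, lost.
  N9 sheds 210 MW: no online neighbours, lost.
No further trips.

110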